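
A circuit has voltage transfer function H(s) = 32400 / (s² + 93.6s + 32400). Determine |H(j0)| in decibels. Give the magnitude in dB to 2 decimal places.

0.00 dB

H(0) = 32400 / 32400 = 1
20 log₁₀(1) = 0.000 dB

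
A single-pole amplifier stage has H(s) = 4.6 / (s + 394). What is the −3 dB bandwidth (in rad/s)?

394 rad/s

For a single-pole low-pass, the −3 dB point is at the pole: ω = 394 rad/s.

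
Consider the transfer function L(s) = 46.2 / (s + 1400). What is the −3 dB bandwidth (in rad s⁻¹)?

1400 rad s⁻¹

For a single-pole low-pass, the −3 dB point is at the pole: ω = 1400 rad s⁻¹.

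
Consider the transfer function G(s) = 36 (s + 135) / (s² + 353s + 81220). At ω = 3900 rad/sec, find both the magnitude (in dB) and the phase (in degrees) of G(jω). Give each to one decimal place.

|j3900 + 135| = √(3900² + 135²) = 3902
|(j3900)² + 353(j3900) + 81220| = |-1.5129e+07 + j1.3767e+06| = 1.519e+07
|G(j3900)| = 36 × 3902 / 1.519e+07 = 0.0092477
20 log₁₀(0.0092477) = -40.68 dB
∠(j3900 + 135) = arctan(3900/135) = 88.02°
∠[(j3900)² + 353(j3900) + 81220] = ∠[-1.5129e+07 + j1.3767e+06] = 174.80°
∠G(j3900) = 88.02° − 174.80° = -86.78°

|G| = -40.7 dB, ∠G = -86.8°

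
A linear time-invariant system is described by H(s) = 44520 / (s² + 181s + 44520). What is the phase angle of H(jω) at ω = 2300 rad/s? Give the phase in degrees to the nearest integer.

∠[(j2300)² + 181(j2300) + 44520] = ∠[-5.2455e+06 + j4.163e+05] = 175.46°
∠H(j2300) = −175.46° = -175.46°

-175°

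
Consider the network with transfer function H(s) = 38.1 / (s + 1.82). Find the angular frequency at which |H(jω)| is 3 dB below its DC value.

For a single-pole low-pass, the −3 dB point is at the pole: ω = 1.82 rad/s.

1.82 rad/s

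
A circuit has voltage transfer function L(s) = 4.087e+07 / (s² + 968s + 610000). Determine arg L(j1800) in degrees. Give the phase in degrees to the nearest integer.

∠[(j1800)² + 968(j1800) + 610000] = ∠[-2.63e+06 + j1.7424e+06] = 146.48°
∠L(j1800) = −146.48° = -146.48°

-146 deg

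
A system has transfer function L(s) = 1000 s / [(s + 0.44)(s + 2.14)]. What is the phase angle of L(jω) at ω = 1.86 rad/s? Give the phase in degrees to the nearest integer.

-28°

∠(j1.86) = 90.00°
∠(j1.86 + 0.44) = arctan(1.86/0.44) = 76.69°
∠(j1.86 + 2.14) = arctan(1.86/2.14) = 41.00°
∠L(j1.86) = 90.00° − (76.69° + 41.00°) = -27.69°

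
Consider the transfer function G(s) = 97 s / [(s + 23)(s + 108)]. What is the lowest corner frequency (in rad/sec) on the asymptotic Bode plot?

23 rad/sec

Break frequencies occur at each pole and zero magnitude: 23 rad/sec, 108 rad/sec.
The lowest is 23 rad/sec.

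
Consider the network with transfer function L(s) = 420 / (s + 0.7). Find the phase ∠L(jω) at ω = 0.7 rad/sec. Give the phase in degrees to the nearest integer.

∠(j0.7 + 0.7) = arctan(0.7/0.7) = 45.00°
∠L(j0.7) = −45.00° = -45.00°

-45°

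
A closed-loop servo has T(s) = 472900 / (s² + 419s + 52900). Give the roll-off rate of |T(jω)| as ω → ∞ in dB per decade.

With 0 zeros and 2 poles, the high-frequency asymptotic slope is 20 × (0 − 2) = -40 dB/decade.

-40 dB/decade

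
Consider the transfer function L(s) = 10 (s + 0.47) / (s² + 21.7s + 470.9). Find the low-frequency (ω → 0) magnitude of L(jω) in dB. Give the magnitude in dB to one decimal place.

-40.0 dB

L(0) = 10 × 0.47 / 470.9 = 0.0099809
20 log₁₀(0.0099809) = -40.02 dB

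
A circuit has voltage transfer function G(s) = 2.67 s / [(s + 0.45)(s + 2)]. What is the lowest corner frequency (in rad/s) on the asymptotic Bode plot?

Break frequencies occur at each pole and zero magnitude: 0.45 rad/s, 2 rad/s.
The lowest is 0.45 rad/s.

0.45 rad/s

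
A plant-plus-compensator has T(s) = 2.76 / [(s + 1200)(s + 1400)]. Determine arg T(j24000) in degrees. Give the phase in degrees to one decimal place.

∠(j24000 + 1200) = arctan(24000/1200) = 87.14°
∠(j24000 + 1400) = arctan(24000/1400) = 86.66°
∠T(j24000) = − (87.14° + 86.66°) = -173.80°

-173.8°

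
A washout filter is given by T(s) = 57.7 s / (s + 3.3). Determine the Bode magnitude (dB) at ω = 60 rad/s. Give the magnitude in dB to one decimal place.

|j60| = 60
|j60 + 3.3| = √(60² + 3.3²) = 60.09
|T(j60)| = 57.7 × 60 / 60.09 = 57.613
20 log₁₀(57.613) = 35.21 dB

35.2 dB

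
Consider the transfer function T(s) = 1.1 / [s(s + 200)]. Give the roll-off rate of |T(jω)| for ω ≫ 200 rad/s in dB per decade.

With 0 zeros and 2 poles, the high-frequency asymptotic slope is 20 × (0 − 2) = -40 dB/decade.

-40 dB/decade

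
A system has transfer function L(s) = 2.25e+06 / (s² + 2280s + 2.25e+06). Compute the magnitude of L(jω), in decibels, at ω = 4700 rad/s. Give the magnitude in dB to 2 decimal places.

-20.02 dB

|(j4700)² + 2280(j4700) + 2.25e+06| = |-1.984e+07 + j1.0716e+07| = 2.255e+07
|L(j4700)| = 2.25e+06 / 2.255e+07 = 0.099783
20 log₁₀(0.099783) = -20.019 dB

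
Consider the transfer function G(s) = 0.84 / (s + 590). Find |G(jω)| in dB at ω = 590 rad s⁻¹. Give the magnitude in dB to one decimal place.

|j590 + 590| = √(590² + 590²) = 834.4
|G(j590)| = 0.84 / 834.4 = 0.0010067
20 log₁₀(0.0010067) = -59.94 dB

-59.9 dB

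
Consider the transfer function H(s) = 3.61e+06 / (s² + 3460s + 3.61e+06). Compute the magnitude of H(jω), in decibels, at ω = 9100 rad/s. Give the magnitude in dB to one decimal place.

|(j9100)² + 3460(j9100) + 3.61e+06| = |-7.92e+07 + j3.1486e+07| = 8.523e+07
|H(j9100)| = 3.61e+06 / 8.523e+07 = 0.042356
20 log₁₀(0.042356) = -27.46 dB

-27.5 dB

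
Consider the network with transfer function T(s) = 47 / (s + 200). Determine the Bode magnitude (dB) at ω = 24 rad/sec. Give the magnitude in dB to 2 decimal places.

|j24 + 200| = √(24² + 200²) = 201.4
|T(j24)| = 47 / 201.4 = 0.23333
20 log₁₀(0.23333) = -12.641 dB

-12.64 dB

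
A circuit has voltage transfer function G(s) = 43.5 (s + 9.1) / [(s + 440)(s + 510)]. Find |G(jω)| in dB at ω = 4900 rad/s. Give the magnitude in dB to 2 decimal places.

-41.12 dB

|j4900 + 9.1| = √(4900² + 9.1²) = 4900
|j4900 + 440| = √(4900² + 440²) = 4920
|j4900 + 510| = √(4900² + 510²) = 4926
|G(j4900)| = 43.5 × 4900 / (4920 × 4926) = 0.0087945
20 log₁₀(0.0087945) = -41.116 dB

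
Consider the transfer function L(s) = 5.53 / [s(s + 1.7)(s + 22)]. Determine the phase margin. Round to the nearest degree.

Gain crossover: |L(jω)| = 1 at ω ≈ 0.147 rad/sec.
∠L(j0.147) = −90° − arctan(0.147/1.7) − arctan(0.147/22) ≈ -95.34°
PM = 180° + (-95.34°) = 84.66°

85°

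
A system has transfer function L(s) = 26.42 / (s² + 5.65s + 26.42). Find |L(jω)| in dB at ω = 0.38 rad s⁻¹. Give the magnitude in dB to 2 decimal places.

0.02 dB

|(j0.38)² + 5.65(j0.38) + 26.42| = |26.276 + j2.147| = 26.36
|L(j0.38)| = 26.42 / 26.36 = 1.0022
20 log₁₀(1.0022) = 0.019 dB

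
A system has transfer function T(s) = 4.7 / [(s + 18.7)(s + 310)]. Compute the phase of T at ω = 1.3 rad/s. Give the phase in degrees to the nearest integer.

-4 deg

∠(j1.3 + 18.7) = arctan(1.3/18.7) = 3.98°
∠(j1.3 + 310) = arctan(1.3/310) = 0.24°
∠T(j1.3) = − (3.98° + 0.24°) = -4.22°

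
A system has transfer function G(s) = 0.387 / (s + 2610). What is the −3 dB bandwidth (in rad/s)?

2610 rad/s

For a single-pole low-pass, the −3 dB point is at the pole: ω = 2610 rad/s.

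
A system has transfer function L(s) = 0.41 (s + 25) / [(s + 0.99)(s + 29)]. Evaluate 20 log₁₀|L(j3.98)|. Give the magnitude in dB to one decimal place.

|j3.98 + 25| = √(3.98² + 25²) = 25.31
|j3.98 + 0.99| = √(3.98² + 0.99²) = 4.101
|j3.98 + 29| = √(3.98² + 29²) = 29.27
|L(j3.98)| = 0.41 × 25.31 / (4.101 × 29.27) = 0.086455
20 log₁₀(0.086455) = -21.26 dB

-21.3 dB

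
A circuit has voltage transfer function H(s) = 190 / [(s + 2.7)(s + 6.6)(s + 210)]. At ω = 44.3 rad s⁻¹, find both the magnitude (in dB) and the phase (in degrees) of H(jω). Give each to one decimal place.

|j44.3 + 2.7| = √(44.3² + 2.7²) = 44.38
|j44.3 + 6.6| = √(44.3² + 6.6²) = 44.79
|j44.3 + 210| = √(44.3² + 210²) = 214.6
|H(j44.3)| = 190 / (44.38 × 44.79 × 214.6) = 0.00044535
20 log₁₀(0.00044535) = -67.03 dB
∠(j44.3 + 2.7) = arctan(44.3/2.7) = 86.51°
∠(j44.3 + 6.6) = arctan(44.3/6.6) = 81.53°
∠(j44.3 + 210) = arctan(44.3/210) = 11.91°
∠H(j44.3) = − (86.51° + 81.53° + 11.91°) = -179.95°

|H| = -67.0 dB, ∠H = -180.0°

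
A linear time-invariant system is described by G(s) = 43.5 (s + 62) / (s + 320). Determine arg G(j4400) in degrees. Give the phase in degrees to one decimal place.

3.4°

∠(j4400 + 62) = arctan(4400/62) = 89.19°
∠(j4400 + 320) = arctan(4400/320) = 85.84°
∠G(j4400) = 89.19° − 85.84° = 3.35°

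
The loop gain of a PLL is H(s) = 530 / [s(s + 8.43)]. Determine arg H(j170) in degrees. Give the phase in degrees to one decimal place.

-177.2°

∠(j170 + 8.43) = arctan(170/8.43) = 87.16°
∠(j170) = 90.00°
∠H(j170) = − (87.16° + 90.00°) = -177.16°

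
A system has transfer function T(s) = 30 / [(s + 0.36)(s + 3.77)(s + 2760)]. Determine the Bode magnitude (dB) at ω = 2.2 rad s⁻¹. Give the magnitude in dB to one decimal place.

|j2.2 + 0.36| = √(2.2² + 0.36²) = 2.229
|j2.2 + 3.77| = √(2.2² + 3.77²) = 4.365
|j2.2 + 2760| = √(2.2² + 2760²) = 2760
|T(j2.2)| = 30 / (2.229 × 4.365 × 2760) = 0.001117
20 log₁₀(0.001117) = -59.04 dB

-59.0 dB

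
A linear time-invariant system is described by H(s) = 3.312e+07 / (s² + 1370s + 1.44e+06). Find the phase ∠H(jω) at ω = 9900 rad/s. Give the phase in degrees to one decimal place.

∠[(j9900)² + 1370(j9900) + 1.44e+06] = ∠[-9.657e+07 + j1.3563e+07] = 172.01°
∠H(j9900) = −172.01° = -172.01°

-172.0 deg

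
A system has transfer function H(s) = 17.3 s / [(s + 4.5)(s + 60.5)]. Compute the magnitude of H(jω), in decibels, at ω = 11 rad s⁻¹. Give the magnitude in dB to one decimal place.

-11.7 dB

|j11| = 11
|j11 + 4.5| = √(11² + 4.5²) = 11.88
|j11 + 60.5| = √(11² + 60.5²) = 61.49
|H(j11)| = 17.3 × 11 / (11.88 × 61.49) = 0.26039
20 log₁₀(0.26039) = -11.69 dB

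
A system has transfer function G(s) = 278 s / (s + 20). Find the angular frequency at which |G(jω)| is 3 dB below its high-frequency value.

For a single-pole high-pass, the −3 dB point is at the pole: ω = 20 rad/s.

20 rad/s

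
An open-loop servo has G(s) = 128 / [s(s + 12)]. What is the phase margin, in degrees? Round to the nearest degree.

54 deg

Gain crossover: |G(jω)| = 1 at ω ≈ 8.65 rad s⁻¹.
∠G(j8.65) = −90° − arctan(8.65/12) ≈ -125.79°
PM = 180° + (-125.79°) = 54.21°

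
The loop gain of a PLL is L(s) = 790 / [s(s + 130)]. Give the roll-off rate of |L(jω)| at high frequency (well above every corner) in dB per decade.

With 0 zeros and 2 poles, the high-frequency asymptotic slope is 20 × (0 − 2) = -40 dB/decade.

-40 dB/decade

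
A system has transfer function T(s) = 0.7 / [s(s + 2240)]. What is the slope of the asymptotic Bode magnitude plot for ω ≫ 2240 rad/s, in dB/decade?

With 0 zeros and 2 poles, the high-frequency asymptotic slope is 20 × (0 − 2) = -40 dB/decade.

-40 dB/decade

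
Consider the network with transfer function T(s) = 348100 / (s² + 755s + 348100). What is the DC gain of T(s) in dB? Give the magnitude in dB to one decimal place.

0.0 dB

T(0) = 348100 / 348100 = 1
20 log₁₀(1) = 0.00 dB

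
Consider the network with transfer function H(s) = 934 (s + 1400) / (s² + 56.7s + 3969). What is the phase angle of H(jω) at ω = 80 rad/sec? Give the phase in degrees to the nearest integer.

-115°

∠(j80 + 1400) = arctan(80/1400) = 3.27°
∠[(j80)² + 56.7(j80) + 3969] = ∠[-2431 + j4536] = 118.19°
∠H(j80) = 3.27° − 118.19° = -114.92°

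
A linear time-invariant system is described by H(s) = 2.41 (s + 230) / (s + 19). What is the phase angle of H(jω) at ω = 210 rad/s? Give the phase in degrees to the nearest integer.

∠(j210 + 230) = arctan(210/230) = 42.40°
∠(j210 + 19) = arctan(210/19) = 84.83°
∠H(j210) = 42.40° − 84.83° = -42.43°

-42°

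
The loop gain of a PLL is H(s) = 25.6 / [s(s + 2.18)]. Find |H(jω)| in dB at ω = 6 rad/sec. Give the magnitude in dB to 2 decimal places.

-3.50 dB

|j6 + 2.18| = √(6² + 2.18²) = 6.384
|j6| = 6
|H(j6)| = 25.6 / (6.384 × 6) = 0.66836
20 log₁₀(0.66836) = -3.500 dB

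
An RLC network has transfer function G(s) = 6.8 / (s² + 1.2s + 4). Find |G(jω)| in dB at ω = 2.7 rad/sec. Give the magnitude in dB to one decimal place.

3.4 dB

|(j2.7)² + 1.2(j2.7) + 4| = |-3.29 + j3.24| = 4.618
|G(j2.7)| = 6.8 / 4.618 = 1.4726
20 log₁₀(1.4726) = 3.36 dB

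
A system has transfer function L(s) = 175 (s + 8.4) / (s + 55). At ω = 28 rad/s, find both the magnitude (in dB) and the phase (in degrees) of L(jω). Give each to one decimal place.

|L| = 38.4 dB, ∠L = 46.3°

|j28 + 8.4| = √(28² + 8.4²) = 29.23
|j28 + 55| = √(28² + 55²) = 61.72
|L(j28)| = 175 × 29.23 / 61.72 = 82.89
20 log₁₀(82.89) = 38.37 dB
∠(j28 + 8.4) = arctan(28/8.4) = 73.30°
∠(j28 + 55) = arctan(28/55) = 26.98°
∠L(j28) = 73.30° − 26.98° = 46.32°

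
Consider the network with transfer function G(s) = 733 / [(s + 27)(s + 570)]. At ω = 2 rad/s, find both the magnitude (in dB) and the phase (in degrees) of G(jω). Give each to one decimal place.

|j2 + 27| = √(2² + 27²) = 27.07
|j2 + 570| = √(2² + 570²) = 570
|G(j2)| = 733 / (27.07 × 570) = 0.047498
20 log₁₀(0.047498) = -26.47 dB
∠(j2 + 27) = arctan(2/27) = 4.24°
∠(j2 + 570) = arctan(2/570) = 0.20°
∠G(j2) = − (4.24° + 0.20°) = -4.44°

|G| = -26.5 dB, ∠G = -4.4°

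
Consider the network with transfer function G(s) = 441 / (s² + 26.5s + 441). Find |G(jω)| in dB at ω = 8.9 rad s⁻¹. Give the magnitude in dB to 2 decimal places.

0.18 dB

|(j8.9)² + 26.5(j8.9) + 441| = |361.79 + j235.85| = 431.9
|G(j8.9)| = 441 / 431.9 = 1.0211
20 log₁₀(1.0211) = 0.182 dB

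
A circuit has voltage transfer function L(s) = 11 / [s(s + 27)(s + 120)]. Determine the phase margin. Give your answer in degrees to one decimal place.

Gain crossover: |L(jω)| = 1 at ω ≈ 0.0034 rad/s.
∠L(j0.0034) = −90° − arctan(0.0034/27) − arctan(0.0034/120) ≈ -90.01°
PM = 180° + (-90.01°) = 89.99°

90.0°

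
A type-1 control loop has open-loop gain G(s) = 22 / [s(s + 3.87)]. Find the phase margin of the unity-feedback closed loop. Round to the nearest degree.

Gain crossover: |G(jω)| = 1 at ω ≈ 3.97 rad/sec.
∠G(j3.97) = −90° − arctan(3.97/3.87) ≈ -135.72°
PM = 180° + (-135.72°) = 44.28°

44°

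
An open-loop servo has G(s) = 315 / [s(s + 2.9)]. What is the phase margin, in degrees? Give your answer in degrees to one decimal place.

Gain crossover: |G(jω)| = 1 at ω ≈ 17.6 rad/s.
∠G(j17.6) = −90° − arctan(17.6/2.9) ≈ -170.66°
PM = 180° + (-170.66°) = 9.34°

9.3°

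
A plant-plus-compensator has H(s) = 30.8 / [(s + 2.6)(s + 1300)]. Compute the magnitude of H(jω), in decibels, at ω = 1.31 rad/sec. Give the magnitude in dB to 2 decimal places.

-41.79 dB

|j1.31 + 2.6| = √(1.31² + 2.6²) = 2.911
|j1.31 + 1300| = √(1.31² + 1300²) = 1300
|H(j1.31)| = 30.8 / (2.911 × 1300) = 0.0081378
20 log₁₀(0.0081378) = -41.790 dB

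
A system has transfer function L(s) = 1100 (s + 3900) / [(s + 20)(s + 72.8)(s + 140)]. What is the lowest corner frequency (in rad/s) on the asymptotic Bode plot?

Break frequencies occur at each pole and zero magnitude: 20 rad/s, 72.8 rad/s, 140 rad/s, 3900 rad/s.
The lowest is 20 rad/s.

20 rad/s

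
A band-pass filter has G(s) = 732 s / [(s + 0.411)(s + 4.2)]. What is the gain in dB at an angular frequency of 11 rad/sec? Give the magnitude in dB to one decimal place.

35.9 dB

|j11| = 11
|j11 + 0.411| = √(11² + 0.411²) = 11.01
|j11 + 4.2| = √(11² + 4.2²) = 11.77
|G(j11)| = 732 × 11 / (11.01 × 11.77) = 62.125
20 log₁₀(62.125) = 35.87 dB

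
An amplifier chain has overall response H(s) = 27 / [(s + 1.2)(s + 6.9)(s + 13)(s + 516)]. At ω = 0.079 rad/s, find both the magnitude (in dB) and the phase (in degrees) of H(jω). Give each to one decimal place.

|j0.079 + 1.2| = √(0.079² + 1.2²) = 1.203
|j0.079 + 6.9| = √(0.079² + 6.9²) = 6.9
|j0.079 + 13| = √(0.079² + 13²) = 13
|j0.079 + 516| = √(0.079² + 516²) = 516
|H(j0.079)| = 27 / (1.203 × 6.9 × 13 × 516) = 0.00048503
20 log₁₀(0.00048503) = -66.28 dB
∠(j0.079 + 1.2) = arctan(0.079/1.2) = 3.77°
∠(j0.079 + 6.9) = arctan(0.079/6.9) = 0.66°
∠(j0.079 + 13) = arctan(0.079/13) = 0.35°
∠(j0.079 + 516) = arctan(0.079/516) = 0.01°
∠H(j0.079) = − (3.77° + 0.66° + 0.35° + 0.01°) = -4.78°

|H| = -66.3 dB, ∠H = -4.8°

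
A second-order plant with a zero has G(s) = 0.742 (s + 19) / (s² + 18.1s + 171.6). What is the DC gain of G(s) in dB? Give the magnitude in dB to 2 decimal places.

-21.71 dB

G(0) = 0.742 × 19 / 171.6 = 0.082156
20 log₁₀(0.082156) = -21.707 dB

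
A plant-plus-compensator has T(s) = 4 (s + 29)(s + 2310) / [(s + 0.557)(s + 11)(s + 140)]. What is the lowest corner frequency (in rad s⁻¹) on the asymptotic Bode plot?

Break frequencies occur at each pole and zero magnitude: 0.557 rad s⁻¹, 11 rad s⁻¹, 29 rad s⁻¹, 140 rad s⁻¹, 2310 rad s⁻¹.
The lowest is 0.557 rad s⁻¹.

0.557 rad s⁻¹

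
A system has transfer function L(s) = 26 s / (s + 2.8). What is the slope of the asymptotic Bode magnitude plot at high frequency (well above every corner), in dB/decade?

With 1 zero and 1 pole, the high-frequency asymptotic slope is 20 × (1 − 1) = 0 dB/decade.

0 dB/decade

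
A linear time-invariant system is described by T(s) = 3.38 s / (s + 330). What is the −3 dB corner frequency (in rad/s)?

For a single-pole high-pass, the −3 dB point is at the pole: ω = 330 rad/s.

330 rad/s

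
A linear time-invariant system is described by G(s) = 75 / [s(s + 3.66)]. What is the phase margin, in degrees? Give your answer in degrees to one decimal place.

23.8°

Gain crossover: |G(jω)| = 1 at ω ≈ 8.28 rad s⁻¹.
∠G(j8.28) = −90° − arctan(8.28/3.66) ≈ -156.16°
PM = 180° + (-156.16°) = 23.84°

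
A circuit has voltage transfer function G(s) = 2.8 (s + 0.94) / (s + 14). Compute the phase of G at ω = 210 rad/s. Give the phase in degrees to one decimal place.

∠(j210 + 0.94) = arctan(210/0.94) = 89.74°
∠(j210 + 14) = arctan(210/14) = 86.19°
∠G(j210) = 89.74° − 86.19° = 3.56°

3.6 deg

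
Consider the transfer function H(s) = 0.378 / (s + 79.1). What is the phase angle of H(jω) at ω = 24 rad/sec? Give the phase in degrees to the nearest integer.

-17°

∠(j24 + 79.1) = arctan(24/79.1) = 16.88°
∠H(j24) = −16.88° = -16.88°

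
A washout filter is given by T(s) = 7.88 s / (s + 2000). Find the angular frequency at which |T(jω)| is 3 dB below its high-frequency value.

2000 rad/s

For a single-pole high-pass, the −3 dB point is at the pole: ω = 2000 rad/s.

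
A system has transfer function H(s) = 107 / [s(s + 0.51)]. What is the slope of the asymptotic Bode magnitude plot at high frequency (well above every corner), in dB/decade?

With 0 zeros and 2 poles, the high-frequency asymptotic slope is 20 × (0 − 2) = -40 dB/decade.

-40 dB/decade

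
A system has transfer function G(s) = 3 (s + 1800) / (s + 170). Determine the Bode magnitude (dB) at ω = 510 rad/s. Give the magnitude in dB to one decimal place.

20.4 dB

|j510 + 1800| = √(510² + 1800²) = 1871
|j510 + 170| = √(510² + 170²) = 537.6
|G(j510)| = 3 × 1871 / 537.6 = 10.44
20 log₁₀(10.44) = 20.37 dB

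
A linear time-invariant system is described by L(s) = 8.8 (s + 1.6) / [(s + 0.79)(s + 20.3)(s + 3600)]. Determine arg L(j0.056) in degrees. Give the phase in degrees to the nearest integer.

-2°

∠(j0.056 + 1.6) = arctan(0.056/1.6) = 2.00°
∠(j0.056 + 0.79) = arctan(0.056/0.79) = 4.05°
∠(j0.056 + 20.3) = arctan(0.056/20.3) = 0.16°
∠(j0.056 + 3600) = arctan(0.056/3600) = 0.00°
∠L(j0.056) = 2.00° − (4.05° + 0.16° + 0.00°) = -2.21°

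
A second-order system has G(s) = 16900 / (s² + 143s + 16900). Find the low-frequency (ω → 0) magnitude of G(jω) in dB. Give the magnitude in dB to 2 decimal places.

0.00 dB

G(0) = 16900 / 16900 = 1
20 log₁₀(1) = 0.000 dB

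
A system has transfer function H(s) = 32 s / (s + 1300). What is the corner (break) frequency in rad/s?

1300 rad/s

The single real pole at s = −1300 gives a corner at ω = 1300 rad/s.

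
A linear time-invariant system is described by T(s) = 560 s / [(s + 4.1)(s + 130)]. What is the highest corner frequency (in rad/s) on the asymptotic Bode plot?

Break frequencies occur at each pole and zero magnitude: 4.1 rad/s, 130 rad/s.
The highest is 130 rad/s.

130 rad/s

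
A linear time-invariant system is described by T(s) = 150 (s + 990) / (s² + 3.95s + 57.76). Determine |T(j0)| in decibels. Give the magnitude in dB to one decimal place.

T(0) = 150 × 990 / 57.76 = 2571
20 log₁₀(2571) = 68.20 dB

68.2 dB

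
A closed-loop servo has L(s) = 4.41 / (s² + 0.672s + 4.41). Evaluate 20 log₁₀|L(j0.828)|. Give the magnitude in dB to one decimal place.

|(j0.828)² + 0.672(j0.828) + 4.41| = |3.7244 + j0.55642| = 3.766
|L(j0.828)| = 4.41 / 3.766 = 1.1711
20 log₁₀(1.1711) = 1.37 dB

1.4 dB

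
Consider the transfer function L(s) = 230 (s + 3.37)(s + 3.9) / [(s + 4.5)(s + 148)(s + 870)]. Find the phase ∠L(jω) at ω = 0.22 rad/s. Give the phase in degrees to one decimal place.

∠(j0.22 + 3.37) = arctan(0.22/3.37) = 3.74°
∠(j0.22 + 3.9) = arctan(0.22/3.9) = 3.23°
∠(j0.22 + 4.5) = arctan(0.22/4.5) = 2.80°
∠(j0.22 + 148) = arctan(0.22/148) = 0.09°
∠(j0.22 + 870) = arctan(0.22/870) = 0.01°
∠L(j0.22) = 3.74° + 3.23° − (2.80° + 0.09° + 0.01°) = 4.07°

4.1 deg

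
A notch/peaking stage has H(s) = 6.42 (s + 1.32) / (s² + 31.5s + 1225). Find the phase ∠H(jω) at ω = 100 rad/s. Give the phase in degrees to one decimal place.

-71.0°

∠(j100 + 1.32) = arctan(100/1.32) = 89.24°
∠[(j100)² + 31.5(j100) + 1225] = ∠[-8775 + j3150] = 160.25°
∠H(j100) = 89.24° − 160.25° = -71.01°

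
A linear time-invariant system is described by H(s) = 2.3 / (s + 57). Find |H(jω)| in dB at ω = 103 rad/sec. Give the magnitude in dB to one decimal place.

-34.2 dB

|j103 + 57| = √(103² + 57²) = 117.7
|H(j103)| = 2.3 / 117.7 = 0.019538
20 log₁₀(0.019538) = -34.18 dB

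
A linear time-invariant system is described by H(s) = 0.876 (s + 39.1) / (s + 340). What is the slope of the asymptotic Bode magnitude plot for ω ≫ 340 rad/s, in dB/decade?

0 dB/decade

With 1 zero and 1 pole, the high-frequency asymptotic slope is 20 × (1 − 1) = 0 dB/decade.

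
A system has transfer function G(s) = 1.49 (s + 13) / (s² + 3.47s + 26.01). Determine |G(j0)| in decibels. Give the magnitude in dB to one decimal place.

G(0) = 1.49 × 13 / 26.01 = 0.74471
20 log₁₀(0.74471) = -2.56 dB

-2.6 dB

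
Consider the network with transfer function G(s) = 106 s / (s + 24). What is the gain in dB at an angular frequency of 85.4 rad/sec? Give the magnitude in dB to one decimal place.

|j85.4| = 85.4
|j85.4 + 24| = √(85.4² + 24²) = 88.71
|G(j85.4)| = 106 × 85.4 / 88.71 = 102.05
20 log₁₀(102.05) = 40.18 dB

40.2 dB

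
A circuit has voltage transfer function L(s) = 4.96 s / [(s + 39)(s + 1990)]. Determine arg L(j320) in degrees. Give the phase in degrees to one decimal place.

∠(j320) = 90.00°
∠(j320 + 39) = arctan(320/39) = 83.05°
∠(j320 + 1990) = arctan(320/1990) = 9.14°
∠L(j320) = 90.00° − (83.05° + 9.14°) = -2.19°

-2.2°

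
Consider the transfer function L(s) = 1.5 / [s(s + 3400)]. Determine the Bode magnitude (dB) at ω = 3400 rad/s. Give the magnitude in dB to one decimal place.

-140.7 dB

|j3400 + 3400| = √(3400² + 3400²) = 4808
|j3400| = 3400
|L(j3400)| = 1.5 / (4808 × 3400) = 9.1753e-08
20 log₁₀(9.1753e-08) = -140.75 dB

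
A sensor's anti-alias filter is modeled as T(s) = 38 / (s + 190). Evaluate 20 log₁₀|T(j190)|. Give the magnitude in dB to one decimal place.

|j190 + 190| = √(190² + 190²) = 268.7
|T(j190)| = 38 / 268.7 = 0.14142
20 log₁₀(0.14142) = -16.99 dB

-17.0 dB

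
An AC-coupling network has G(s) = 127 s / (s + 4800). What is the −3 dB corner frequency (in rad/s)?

For a single-pole high-pass, the −3 dB point is at the pole: ω = 4800 rad/s.

4800 rad/s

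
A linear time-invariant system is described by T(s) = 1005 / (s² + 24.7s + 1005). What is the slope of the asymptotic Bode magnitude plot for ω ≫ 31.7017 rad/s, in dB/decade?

-40 dB/decade

With 0 zeros and 2 poles, the high-frequency asymptotic slope is 20 × (0 − 2) = -40 dB/decade.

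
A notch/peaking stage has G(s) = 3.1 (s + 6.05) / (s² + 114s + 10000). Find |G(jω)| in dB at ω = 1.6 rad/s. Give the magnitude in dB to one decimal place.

-54.2 dB

|j1.6 + 6.05| = √(1.6² + 6.05²) = 6.258
|(j1.6)² + 114(j1.6) + 10000| = |9997.4 + j182.4| = 9999
|G(j1.6)| = 3.1 × 6.258 / 9999 = 0.0019402
20 log₁₀(0.0019402) = -54.24 dB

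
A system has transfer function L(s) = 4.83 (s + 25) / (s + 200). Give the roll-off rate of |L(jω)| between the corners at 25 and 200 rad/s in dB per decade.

20 dB/decade

In this band the factors already past their corner are: zero at 25; net slope = 20 dB/decade.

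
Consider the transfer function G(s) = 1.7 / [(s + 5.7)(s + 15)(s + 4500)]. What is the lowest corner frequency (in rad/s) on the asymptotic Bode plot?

Break frequencies occur at each pole and zero magnitude: 5.7 rad/s, 15 rad/s, 4500 rad/s.
The lowest is 5.7 rad/s.

5.7 rad/s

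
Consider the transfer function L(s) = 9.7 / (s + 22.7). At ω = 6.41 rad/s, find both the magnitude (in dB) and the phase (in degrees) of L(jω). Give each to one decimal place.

|j6.41 + 22.7| = √(6.41² + 22.7²) = 23.59
|L(j6.41)| = 9.7 / 23.59 = 0.41123
20 log₁₀(0.41123) = -7.72 dB
∠(j6.41 + 22.7) = arctan(6.41/22.7) = 15.77°
∠L(j6.41) = −15.77° = -15.77°

|L| = -7.7 dB, ∠L = -15.8 deg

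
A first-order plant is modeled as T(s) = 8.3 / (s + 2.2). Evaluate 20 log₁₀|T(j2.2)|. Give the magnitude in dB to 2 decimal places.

|j2.2 + 2.2| = √(2.2² + 2.2²) = 3.111
|T(j2.2)| = 8.3 / 3.111 = 2.6677
20 log₁₀(2.6677) = 8.523 dB

8.52 dB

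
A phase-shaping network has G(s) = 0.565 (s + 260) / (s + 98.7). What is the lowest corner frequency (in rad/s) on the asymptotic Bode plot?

Break frequencies occur at each pole and zero magnitude: 98.7 rad/s, 260 rad/s.
The lowest is 98.7 rad/s.

98.7 rad/s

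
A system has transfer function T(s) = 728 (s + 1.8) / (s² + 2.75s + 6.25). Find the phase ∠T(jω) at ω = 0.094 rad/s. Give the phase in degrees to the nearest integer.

1°

∠(j0.094 + 1.8) = arctan(0.094/1.8) = 2.99°
∠[(j0.094)² + 2.75(j0.094) + 6.25] = ∠[6.2412 + j0.2585] = 2.37°
∠T(j0.094) = 2.99° − 2.37° = 0.62°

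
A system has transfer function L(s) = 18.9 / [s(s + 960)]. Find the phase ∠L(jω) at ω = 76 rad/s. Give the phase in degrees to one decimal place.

-94.5°

∠(j76 + 960) = arctan(76/960) = 4.53°
∠(j76) = 90.00°
∠L(j76) = − (4.53° + 90.00°) = -94.53°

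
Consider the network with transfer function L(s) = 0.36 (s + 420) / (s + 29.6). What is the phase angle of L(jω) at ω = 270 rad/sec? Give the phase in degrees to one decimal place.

∠(j270 + 420) = arctan(270/420) = 32.74°
∠(j270 + 29.6) = arctan(270/29.6) = 83.74°
∠L(j270) = 32.74° − 83.74° = -51.01°

-51.0°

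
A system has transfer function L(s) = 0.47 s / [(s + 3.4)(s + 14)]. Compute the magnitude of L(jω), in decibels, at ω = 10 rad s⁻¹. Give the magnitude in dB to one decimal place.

|j10| = 10
|j10 + 3.4| = √(10² + 3.4²) = 10.56
|j10 + 14| = √(10² + 14²) = 17.2
|L(j10)| = 0.47 × 10 / (10.56 × 17.2) = 0.025864
20 log₁₀(0.025864) = -31.75 dB

-31.7 dB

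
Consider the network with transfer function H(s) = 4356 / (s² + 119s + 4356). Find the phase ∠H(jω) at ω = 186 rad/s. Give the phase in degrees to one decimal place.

∠[(j186)² + 119(j186) + 4356] = ∠[-30240 + j22134] = 143.80°
∠H(j186) = −143.80° = -143.80°

-143.8°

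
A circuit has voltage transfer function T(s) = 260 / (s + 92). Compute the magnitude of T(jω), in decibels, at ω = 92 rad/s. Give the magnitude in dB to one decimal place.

|j92 + 92| = √(92² + 92²) = 130.1
|T(j92)| = 260 / 130.1 = 1.9983
20 log₁₀(1.9983) = 6.01 dB

6.0 dB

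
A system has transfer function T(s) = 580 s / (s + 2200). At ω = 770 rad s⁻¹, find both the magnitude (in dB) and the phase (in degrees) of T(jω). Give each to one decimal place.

|j770| = 770
|j770 + 2200| = √(770² + 2200²) = 2331
|T(j770)| = 580 × 770 / 2331 = 191.6
20 log₁₀(191.6) = 45.65 dB
∠(j770) = 90.00°
∠(j770 + 2200) = arctan(770/2200) = 19.29°
∠T(j770) = 90.00° − 19.29° = 70.71°

|T| = 45.6 dB, ∠T = 70.7°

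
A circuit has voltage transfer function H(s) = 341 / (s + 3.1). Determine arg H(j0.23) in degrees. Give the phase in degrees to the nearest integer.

∠(j0.23 + 3.1) = arctan(0.23/3.1) = 4.24°
∠H(j0.23) = −4.24° = -4.24°

-4°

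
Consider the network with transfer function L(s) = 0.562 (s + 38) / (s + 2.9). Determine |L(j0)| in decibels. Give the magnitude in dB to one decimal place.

L(0) = 0.562 × 38 / 2.9 = 7.3641
20 log₁₀(7.3641) = 17.34 dB

17.3 dB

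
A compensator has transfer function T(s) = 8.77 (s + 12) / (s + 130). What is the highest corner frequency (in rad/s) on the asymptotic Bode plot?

130 rad/s

Break frequencies occur at each pole and zero magnitude: 12 rad/s, 130 rad/s.
The highest is 130 rad/s.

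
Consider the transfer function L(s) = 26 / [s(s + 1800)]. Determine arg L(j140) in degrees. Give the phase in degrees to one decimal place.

-94.4°

∠(j140 + 1800) = arctan(140/1800) = 4.45°
∠(j140) = 90.00°
∠L(j140) = − (4.45° + 90.00°) = -94.45°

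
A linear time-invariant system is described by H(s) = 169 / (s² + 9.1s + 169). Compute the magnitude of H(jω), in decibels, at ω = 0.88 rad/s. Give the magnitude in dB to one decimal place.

0.0 dB

|(j0.88)² + 9.1(j0.88) + 169| = |168.23 + j8.008| = 168.4
|H(j0.88)| = 169 / 168.4 = 1.0035
20 log₁₀(1.0035) = 0.03 dB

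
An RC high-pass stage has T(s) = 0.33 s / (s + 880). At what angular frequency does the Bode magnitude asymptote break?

880 rad/s

The single real pole at s = −880 gives a corner at ω = 880 rad/s.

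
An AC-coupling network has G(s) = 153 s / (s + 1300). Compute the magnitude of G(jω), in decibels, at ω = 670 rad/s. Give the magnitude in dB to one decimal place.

36.9 dB

|j670| = 670
|j670 + 1300| = √(670² + 1300²) = 1462
|G(j670)| = 153 × 670 / 1462 = 70.092
20 log₁₀(70.092) = 36.91 dB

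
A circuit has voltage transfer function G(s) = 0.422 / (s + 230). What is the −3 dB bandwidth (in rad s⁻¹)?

For a single-pole low-pass, the −3 dB point is at the pole: ω = 230 rad s⁻¹.

230 rad s⁻¹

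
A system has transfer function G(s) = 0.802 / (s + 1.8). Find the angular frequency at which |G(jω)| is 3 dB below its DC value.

1.8 rad/s

For a single-pole low-pass, the −3 dB point is at the pole: ω = 1.8 rad/s.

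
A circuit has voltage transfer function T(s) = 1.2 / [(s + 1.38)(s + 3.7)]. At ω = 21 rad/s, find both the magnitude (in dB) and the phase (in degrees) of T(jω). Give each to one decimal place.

|T| = -51.5 dB, ∠T = -166.2 deg

|j21 + 1.38| = √(21² + 1.38²) = 21.05
|j21 + 3.7| = √(21² + 3.7²) = 21.32
|T(j21)| = 1.2 / (21.05 × 21.32) = 0.002674
20 log₁₀(0.002674) = -51.46 dB
∠(j21 + 1.38) = arctan(21/1.38) = 86.24°
∠(j21 + 3.7) = arctan(21/3.7) = 80.01°
∠T(j21) = − (86.24° + 80.01°) = -166.25°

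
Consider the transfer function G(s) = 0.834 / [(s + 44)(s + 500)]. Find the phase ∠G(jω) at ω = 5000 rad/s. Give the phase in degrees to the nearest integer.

∠(j5000 + 44) = arctan(5000/44) = 89.50°
∠(j5000 + 500) = arctan(5000/500) = 84.29°
∠G(j5000) = − (89.50° + 84.29°) = -173.79°

-174 deg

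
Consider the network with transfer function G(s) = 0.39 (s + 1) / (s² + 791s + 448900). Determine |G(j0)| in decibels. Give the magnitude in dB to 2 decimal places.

-121.22 dB

G(0) = 0.39 × 1 / 448900 = 8.6879e-07
20 log₁₀(8.6879e-07) = -121.222 dB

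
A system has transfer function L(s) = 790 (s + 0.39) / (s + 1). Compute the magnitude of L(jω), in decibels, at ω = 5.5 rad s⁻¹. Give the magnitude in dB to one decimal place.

|j5.5 + 0.39| = √(5.5² + 0.39²) = 5.514
|j5.5 + 1| = √(5.5² + 1²) = 5.59
|L(j5.5)| = 790 × 5.514 / 5.59 = 779.21
20 log₁₀(779.21) = 57.83 dB

57.8 dB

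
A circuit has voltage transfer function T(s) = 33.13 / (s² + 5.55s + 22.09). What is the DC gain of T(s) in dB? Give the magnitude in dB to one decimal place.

3.5 dB

T(0) = 33.13 / 22.09 = 1.4998
20 log₁₀(1.4998) = 3.52 dB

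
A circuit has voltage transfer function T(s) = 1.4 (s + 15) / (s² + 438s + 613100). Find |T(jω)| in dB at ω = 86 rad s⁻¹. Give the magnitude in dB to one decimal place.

-73.9 dB

|j86 + 15| = √(86² + 15²) = 87.3
|(j86)² + 438(j86) + 613100| = |6.057e+05 + j37668| = 6.069e+05
|T(j86)| = 1.4 × 87.3 / 6.069e+05 = 0.00020139
20 log₁₀(0.00020139) = -73.92 dB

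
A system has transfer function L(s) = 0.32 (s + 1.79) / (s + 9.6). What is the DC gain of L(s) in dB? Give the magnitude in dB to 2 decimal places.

L(0) = 0.32 × 1.79 / 9.6 = 0.059667
20 log₁₀(0.059667) = -24.485 dB

-24.49 dB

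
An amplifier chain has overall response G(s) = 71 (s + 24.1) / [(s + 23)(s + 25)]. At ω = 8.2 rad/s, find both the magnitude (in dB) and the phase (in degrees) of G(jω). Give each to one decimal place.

|j8.2 + 24.1| = √(8.2² + 24.1²) = 25.46
|j8.2 + 23| = √(8.2² + 23²) = 24.42
|j8.2 + 25| = √(8.2² + 25²) = 26.31
|G(j8.2)| = 71 × 25.46 / (24.42 × 26.31) = 2.8133
20 log₁₀(2.8133) = 8.98 dB
∠(j8.2 + 24.1) = arctan(8.2/24.1) = 18.79°
∠(j8.2 + 23) = arctan(8.2/23) = 19.62°
∠(j8.2 + 25) = arctan(8.2/25) = 18.16°
∠G(j8.2) = 18.79° − (19.62° + 18.16°) = -18.99°

|G| = 9.0 dB, ∠G = -19.0°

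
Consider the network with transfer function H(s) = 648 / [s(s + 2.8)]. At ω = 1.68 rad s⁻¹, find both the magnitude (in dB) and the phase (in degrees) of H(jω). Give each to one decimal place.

|H| = 41.4 dB, ∠H = -121.0°

|j1.68 + 2.8| = √(1.68² + 2.8²) = 3.265
|j1.68| = 1.68
|H(j1.68)| = 648 / (3.265 × 1.68) = 118.12
20 log₁₀(118.12) = 41.45 dB
∠(j1.68 + 2.8) = arctan(1.68/2.8) = 30.96°
∠(j1.68) = 90.00°
∠H(j1.68) = − (30.96° + 90.00°) = -120.96°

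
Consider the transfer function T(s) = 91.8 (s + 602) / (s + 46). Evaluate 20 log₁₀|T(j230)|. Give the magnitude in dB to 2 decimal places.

48.04 dB

|j230 + 602| = √(230² + 602²) = 644.4
|j230 + 46| = √(230² + 46²) = 234.6
|T(j230)| = 91.8 × 644.4 / 234.6 = 252.22
20 log₁₀(252.22) = 48.036 dB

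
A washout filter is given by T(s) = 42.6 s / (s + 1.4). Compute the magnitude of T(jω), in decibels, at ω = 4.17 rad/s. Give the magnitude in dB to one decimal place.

|j4.17| = 4.17
|j4.17 + 1.4| = √(4.17² + 1.4²) = 4.399
|T(j4.17)| = 42.6 × 4.17 / 4.399 = 40.385
20 log₁₀(40.385) = 32.12 dB

32.1 dB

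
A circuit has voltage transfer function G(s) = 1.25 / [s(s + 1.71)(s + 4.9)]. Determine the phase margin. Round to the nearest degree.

83°

Gain crossover: |G(jω)| = 1 at ω ≈ 0.149 rad/s.
∠G(j0.149) = −90° − arctan(0.149/1.71) − arctan(0.149/4.9) ≈ -96.70°
PM = 180° + (-96.70°) = 83.30°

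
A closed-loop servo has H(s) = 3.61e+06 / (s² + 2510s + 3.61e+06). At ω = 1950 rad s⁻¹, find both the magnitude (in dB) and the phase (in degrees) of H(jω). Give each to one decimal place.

|H| = -2.7 dB, ∠H = -92.3°

|(j1950)² + 2510(j1950) + 3.61e+06| = |-1.925e+05 + j4.8945e+06| = 4.898e+06
|H(j1950)| = 3.61e+06 / 4.898e+06 = 0.73699
20 log₁₀(0.73699) = -2.65 dB
∠[(j1950)² + 2510(j1950) + 3.61e+06] = ∠[-1.925e+05 + j4.8945e+06] = 92.25°
∠H(j1950) = −92.25° = -92.25°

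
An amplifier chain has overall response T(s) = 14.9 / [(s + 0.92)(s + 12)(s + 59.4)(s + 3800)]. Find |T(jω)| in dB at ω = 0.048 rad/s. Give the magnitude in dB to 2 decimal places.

|j0.048 + 0.92| = √(0.048² + 0.92²) = 0.9213
|j0.048 + 12| = √(0.048² + 12²) = 12
|j0.048 + 59.4| = √(0.048² + 59.4²) = 59.4
|j0.048 + 3800| = √(0.048² + 3800²) = 3800
|T(j0.048)| = 14.9 / (0.9213 × 12 × 59.4 × 3800) = 5.9711e-06
20 log₁₀(5.9711e-06) = -104.479 dB

-104.48 dB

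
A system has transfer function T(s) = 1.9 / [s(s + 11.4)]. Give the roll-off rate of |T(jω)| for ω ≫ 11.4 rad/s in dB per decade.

-40 dB/decade

With 0 zeros and 2 poles, the high-frequency asymptotic slope is 20 × (0 − 2) = -40 dB/decade.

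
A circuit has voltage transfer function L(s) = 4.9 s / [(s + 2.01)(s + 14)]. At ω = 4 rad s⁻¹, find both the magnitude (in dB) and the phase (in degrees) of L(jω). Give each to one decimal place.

|L| = -10.4 dB, ∠L = 10.7°

|j4| = 4
|j4 + 2.01| = √(4² + 2.01²) = 4.477
|j4 + 14| = √(4² + 14²) = 14.56
|L(j4)| = 4.9 × 4 / (4.477 × 14.56) = 0.3007
20 log₁₀(0.3007) = -10.44 dB
∠(j4) = 90.00°
∠(j4 + 2.01) = arctan(4/2.01) = 63.32°
∠(j4 + 14) = arctan(4/14) = 15.95°
∠L(j4) = 90.00° − (63.32° + 15.95°) = 10.73°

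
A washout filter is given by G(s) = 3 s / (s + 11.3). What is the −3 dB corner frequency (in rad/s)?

For a single-pole high-pass, the −3 dB point is at the pole: ω = 11.3 rad/s.

11.3 rad/s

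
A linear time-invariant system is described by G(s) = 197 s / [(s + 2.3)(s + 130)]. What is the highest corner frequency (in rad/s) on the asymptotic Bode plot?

130 rad/s

Break frequencies occur at each pole and zero magnitude: 2.3 rad/s, 130 rad/s.
The highest is 130 rad/s.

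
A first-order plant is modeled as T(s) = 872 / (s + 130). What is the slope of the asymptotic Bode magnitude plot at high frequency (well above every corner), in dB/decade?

-20 dB/decade

With 0 zeros and 1 pole, the high-frequency asymptotic slope is 20 × (0 − 1) = -20 dB/decade.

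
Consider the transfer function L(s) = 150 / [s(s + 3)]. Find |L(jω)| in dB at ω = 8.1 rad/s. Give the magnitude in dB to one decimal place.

|j8.1 + 3| = √(8.1² + 3²) = 8.638
|j8.1| = 8.1
|L(j8.1)| = 150 / (8.638 × 8.1) = 2.1439
20 log₁₀(2.1439) = 6.62 dB

6.6 dB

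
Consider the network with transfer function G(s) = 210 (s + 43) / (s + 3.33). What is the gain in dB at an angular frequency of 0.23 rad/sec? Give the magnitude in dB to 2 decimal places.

|j0.23 + 43| = √(0.23² + 43²) = 43
|j0.23 + 3.33| = √(0.23² + 3.33²) = 3.338
|G(j0.23)| = 210 × 43 / 3.338 = 2705.3
20 log₁₀(2705.3) = 68.644 dB

68.64 dB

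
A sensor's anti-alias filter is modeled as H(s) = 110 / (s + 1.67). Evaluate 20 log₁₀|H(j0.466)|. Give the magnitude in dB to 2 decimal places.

36.05 dB

|j0.466 + 1.67| = √(0.466² + 1.67²) = 1.734
|H(j0.466)| = 110 / 1.734 = 63.445
20 log₁₀(63.445) = 36.048 dB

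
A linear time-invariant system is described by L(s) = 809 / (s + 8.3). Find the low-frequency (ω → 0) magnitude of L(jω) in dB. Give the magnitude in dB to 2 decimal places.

L(0) = 809 / 8.3 = 97.47
20 log₁₀(97.47) = 39.777 dB

39.78 dB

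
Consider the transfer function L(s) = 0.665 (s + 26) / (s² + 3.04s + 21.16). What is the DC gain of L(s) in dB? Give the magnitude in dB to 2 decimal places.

-1.75 dB

L(0) = 0.665 × 26 / 21.16 = 0.81711
20 log₁₀(0.81711) = -1.754 dB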